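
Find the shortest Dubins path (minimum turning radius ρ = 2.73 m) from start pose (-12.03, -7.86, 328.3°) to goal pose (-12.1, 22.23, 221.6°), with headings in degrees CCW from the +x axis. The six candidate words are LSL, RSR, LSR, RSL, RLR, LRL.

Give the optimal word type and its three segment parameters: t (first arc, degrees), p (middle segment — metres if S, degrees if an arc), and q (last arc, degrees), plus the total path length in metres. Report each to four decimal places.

Let ψ = atan2(Δy, Δx) = atan2(30.09, -0.07) = 90.1333° be the start→goal bearing.
Normalize: d = |goal − start| / ρ = 30.090081/2.73 = 11.022008, α = (θ_start − ψ) mod 360° = 238.1667° = 4.156793 rad, β = (θ_goal − ψ) mod 360° = 131.4667° = 2.294527 rad.
Common terms: sin α = -0.849586, cos α = -0.527450, sin β = 0.749341, cos β = -0.662185, cos(α−β) = -0.287361, d² = 121.484657. Work in radians in the unit-radius frame; every candidate has L = ρ·(t + p + q).
LSL: p² = 2 + d² − 2cos(α−β) + 2d(sin α − sin β) = 88.812607; p = √p² = 9.424044; φ = atan2(cos β − cos α, d + sin α − sin β) = -0.014297 rad; t = (φ − α) mod 2π = 2.112095 rad, q = (β − φ) mod 2π = 2.308824 rad → L = 2.73·(2.112095 + 9.424044 + 2.308824) = 2.73·13.844963 = 37.796749 m
RSR: p² = 2 + d² − 2cos(α−β) + 2d(sin β − sin α) = 159.306149; p = √p² = 12.621654; φ = atan2(cos α − cos β, d − sin α + sin β) = 0.010675 rad; t = (α − φ) mod 2π = 4.146118 rad, q = (φ − β) mod 2π = 3.999333 rad → L = 2.73·(4.146118 + 12.621654 + 3.999333) = 2.73·20.767106 = 56.694198 m
LSR: p² = d² − 2 + 2cos(α−β) + 2d(sin α + sin β) = 116.700116; p = √p² = 10.802783; φ = atan2(−cos α − cos β, d + sin α + sin β) − atan2(−2, p) = 0.291560 rad; t = (φ − α) mod 2π = 2.417952 rad, q = (φ − β) mod 2π = 4.280219 rad → L = 2.73·(2.417952 + 10.802783 + 4.280219) = 2.73·17.500954 = 47.777604 m
RSL: p² = d² − 2 + 2cos(α−β) − 2d(sin α + sin β) = 121.119756; p = √p² = 11.005442; φ = atan2(cos α + cos β, d − sin α − sin β) − atan2(2, p) = -0.286321 rad; t = (α − φ) mod 2π = 4.443114 rad, q = (β − φ) mod 2π = 2.580848 rad → L = 2.73·(4.443114 + 11.005442 + 2.580848) = 2.73·18.029405 = 49.220275 m
RLR: c = (6 − d² + 2cos(α−β) + 2d(sin α − sin β))/8 = -18.913269, |c| > 1 → infeasible
LRL: c = (6 − d² + 2cos(α−β) − 2d(sin α − sin β))/8 = -10.101576, |c| > 1 → infeasible
Shortest: LSL with L = 37.796749 m ≈ 37.7967 m
Convert LSL to answer units (arcs ×180/π): t = 2.112095·180/π = 121.0141°, p = ρ·p = 2.73·9.424044 = 25.7276 m, q = 2.308824·180/π = 132.2859°, L = 37.7967 m.

LSL: t = 121.0141°, p = 25.7276 m, q = 132.2859°, L = 37.7967 m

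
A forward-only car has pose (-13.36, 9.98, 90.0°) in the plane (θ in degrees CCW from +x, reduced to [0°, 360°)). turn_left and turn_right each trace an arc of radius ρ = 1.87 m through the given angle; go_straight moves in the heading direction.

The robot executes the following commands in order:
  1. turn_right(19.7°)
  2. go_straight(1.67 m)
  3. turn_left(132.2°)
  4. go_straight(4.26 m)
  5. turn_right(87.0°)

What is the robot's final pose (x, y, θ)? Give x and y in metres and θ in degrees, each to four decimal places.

(-21.5029, 13.8330, 115.5000°)

set_pose: (x, y, θ) = (-13.3600, 9.9800, 90.0000°), ρ = 1.87
turn_right(19.7°): centre at ρ to the right, rotate −19.7° → (-13.2505, 10.6104, 70.3000°)
go_straight(1.67): x += 1.67·cos θ, y += 1.67·sin θ → (-12.6876, 12.1826, 70.3000°)
turn_left(132.2°): centre at ρ to the left, rotate +132.2° → (-15.1638, 14.5406, 202.5000°)
go_straight(4.26): x += 4.26·cos θ, y += 4.26·sin θ → (-19.0995, 12.9104, 202.5000°)
turn_right(87.0°): centre at ρ to the right, rotate −87.0° → (-21.5029, 13.8330, 115.5000°)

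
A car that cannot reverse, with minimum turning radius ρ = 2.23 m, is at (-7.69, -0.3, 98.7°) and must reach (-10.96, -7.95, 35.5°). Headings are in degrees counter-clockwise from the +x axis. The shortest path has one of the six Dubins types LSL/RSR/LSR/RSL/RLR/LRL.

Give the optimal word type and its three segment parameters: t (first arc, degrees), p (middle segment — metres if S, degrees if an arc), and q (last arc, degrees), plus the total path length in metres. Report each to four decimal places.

LSL: t = 148.0602°, p = 5.9826 m, q = 148.7398°, L = 17.5343 m

Let ψ = atan2(Δy, Δx) = atan2(-7.65, -3.27) = -113.1443° be the start→goal bearing.
Normalize: d = |goal − start| / ρ = 8.319579/2.23 = 3.730753, α = (θ_start − ψ) mod 360° = 211.8443° = 3.697381 rad, β = (θ_goal − ψ) mod 360° = 148.6443° = 2.594333 rad.
Common terms: sin α = -0.527613, cos α = -0.849485, sin β = 0.520349, cos β = -0.853954, cos(α−β) = 0.450878, d² = 13.918518. Work in radians in the unit-radius frame; every candidate has L = ρ·(t + p + q).
LSL: p² = 2 + d² − 2cos(α−β) + 2d(sin α − sin β) = 7.197386; p = √p² = 2.682794; φ = atan2(cos β − cos α, d + sin α − sin β) = -0.001666 rad; t = (φ − α) mod 2π = 2.584138 rad, q = (β − φ) mod 2π = 2.595999 rad → L = 2.23·(2.584138 + 2.682794 + 2.595999) = 2.23·7.862932 = 17.534338 m
RSR: p² = 2 + d² − 2cos(α−β) + 2d(sin β − sin α) = 22.836140; p = √p² = 4.778717; φ = atan2(cos α − cos β, d − sin α + sin β) = 0.000935 rad; t = (α − φ) mod 2π = 3.696446 rad, q = (φ − β) mod 2π = 3.689787 rad → L = 2.23·(3.696446 + 4.778717 + 3.689787) = 2.23·12.164951 = 27.127840 m
LSR: p² = d² − 2 + 2cos(α−β) + 2d(sin α + sin β) = 12.766071; p = √p² = 3.572964; φ = atan2(−cos α − cos β, d + sin α + sin β) − atan2(−2, p) = 0.939366 rad; t = (φ − α) mod 2π = 3.525170 rad, q = (φ − β) mod 2π = 4.628218 rad → L = 2.23·(3.525170 + 3.572964 + 4.628218) = 2.23·11.726352 = 26.149764 m
RSL: p² = d² − 2 + 2cos(α−β) − 2d(sin α + sin β) = 12.874475; p = √p² = 3.588102; φ = atan2(cos α + cos β, d − sin α − sin β) − atan2(2, p) = -0.936094 rad; t = (α − φ) mod 2π = 4.633475 rad, q = (β − φ) mod 2π = 3.530427 rad → L = 2.23·(4.633475 + 3.588102 + 3.530427) = 2.23·11.752005 = 26.206971 m
RLR: c = (6 − d² + 2cos(α−β) + 2d(sin α − sin β))/8 = -1.854518, |c| > 1 → infeasible
LRL: c = (6 − d² + 2cos(α−β) − 2d(sin α − sin β))/8 = 0.100327; p = 2π − arccos c = 4.812885 rad; φ = atan2(cos β − cos α, d + sin α − sin β) = -0.001666 rad; t = (φ − α + p/2) mod 2π = 4.990581 rad, q = (β − α − t + p) mod 2π = 5.002441 rad → L = 2.23·(4.990581 + 4.812885 + 5.002441) = 2.23·14.805907 = 33.017172 m
Shortest: LSL with L = 17.534338 m ≈ 17.5343 m
Convert LSL to answer units (arcs ×180/π): t = 2.584138·180/π = 148.0602°, p = ρ·p = 2.23·2.682794 = 5.9826 m, q = 2.595999·180/π = 148.7398°, L = 17.5343 m.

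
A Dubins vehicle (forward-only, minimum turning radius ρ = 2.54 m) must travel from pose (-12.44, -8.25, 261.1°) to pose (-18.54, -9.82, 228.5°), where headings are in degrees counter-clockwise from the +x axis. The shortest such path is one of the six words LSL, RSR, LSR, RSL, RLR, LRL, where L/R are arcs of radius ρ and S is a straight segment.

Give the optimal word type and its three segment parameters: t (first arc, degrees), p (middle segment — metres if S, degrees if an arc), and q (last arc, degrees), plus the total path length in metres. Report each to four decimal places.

LSL: t = 301.9948°, p = 7.2914 m, q = 25.4052°, L = 21.8055 m

Let ψ = atan2(Δy, Δx) = atan2(-1.57, -6.10) = -165.5666° be the start→goal bearing.
Normalize: d = |goal − start| / ρ = 6.298801/2.54 = 2.479843, α = (θ_start − ψ) mod 360° = 66.6666° = 1.163552 rad, β = (θ_goal − ψ) mod 360° = 34.0666° = 0.594575 rad.
Common terms: sin α = 0.918216, cos α = 0.396080, sin β = 0.560157, cos β = 0.828387, cos(α−β) = 0.842452, d² = 6.149622. Work in radians in the unit-radius frame; every candidate has L = ρ·(t + p + q).
LSL: p² = 2 + d² − 2cos(α−β) + 2d(sin α − sin β) = 8.240578; p = √p² = 2.870641; φ = atan2(cos β − cos α, d + sin α − sin β) = 0.151171 rad; t = (φ − α) mod 2π = 5.270804 rad, q = (β − φ) mod 2π = 0.443404 rad → L = 2.54·(5.270804 + 2.870641 + 0.443404) = 2.54·8.584849 = 21.805516 m
RSR: p² = 2 + d² − 2cos(α−β) + 2d(sin β − sin α) = 4.688856; p = √p² = 2.165377; φ = atan2(cos α − cos β, d − sin α + sin β) = -0.200996 rad; t = (α − φ) mod 2π = 1.364548 rad, q = (φ − β) mod 2π = 5.487615 rad → L = 2.54·(1.364548 + 2.165377 + 5.487615) = 2.54·9.017539 = 22.904550 m
LSR: p² = d² − 2 + 2cos(α−β) + 2d(sin α + sin β) = 13.166791; p = √p² = 3.628607; φ = atan2(−cos α − cos β, d + sin α + sin β) − atan2(−2, p) = 0.203735 rad; t = (φ − α) mod 2π = 5.323367 rad, q = (φ − β) mod 2π = 5.892345 rad → L = 2.54·(5.323367 + 3.628607 + 5.892345) = 2.54·14.844320 = 37.704572 m
RSL: p² = d² − 2 + 2cos(α−β) − 2d(sin α + sin β) = -1.497738 < 0 → infeasible
RLR: c = (6 − d² + 2cos(α−β) + 2d(sin α − sin β))/8 = 0.413893; p = 2π − arccos c = 5.139115 rad; φ = atan2(cos α − cos β, d − sin α + sin β) = -0.200996 rad; t = (α − φ + p/2) mod 2π = 3.934106 rad, q = (α − β − t + p) mod 2π = 1.773987 rad → L = 2.54·(3.934106 + 5.139115 + 1.773987) = 2.54·10.847208 = 27.551909 m
LRL: c = (6 − d² + 2cos(α−β) − 2d(sin α − sin β))/8 = -0.030072; p = 2π − arccos c = 4.682312 rad; φ = atan2(cos β − cos α, d + sin α − sin β) = 0.151171 rad; t = (φ − α + p/2) mod 2π = 1.328775 rad, q = (β − α − t + p) mod 2π = 2.784560 rad → L = 2.54·(1.328775 + 4.682312 + 2.784560) = 2.54·8.795647 = 22.340944 m
Shortest: LSL with L = 21.805516 m ≈ 21.8055 m
Convert LSL to answer units (arcs ×180/π): t = 5.270804·180/π = 301.9948°, p = ρ·p = 2.54·2.870641 = 7.2914 m, q = 0.443404·180/π = 25.4052°, L = 21.8055 m.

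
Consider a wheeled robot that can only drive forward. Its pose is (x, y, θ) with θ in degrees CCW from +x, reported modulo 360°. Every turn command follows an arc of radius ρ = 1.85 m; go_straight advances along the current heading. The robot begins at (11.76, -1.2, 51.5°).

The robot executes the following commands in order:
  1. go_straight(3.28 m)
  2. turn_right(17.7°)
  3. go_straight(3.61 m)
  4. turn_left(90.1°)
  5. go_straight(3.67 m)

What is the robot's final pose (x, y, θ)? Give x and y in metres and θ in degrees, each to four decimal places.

set_pose: (x, y, θ) = (11.7600, -1.2000, 51.5000°), ρ = 1.85
go_straight(3.28): x += 3.28·cos θ, y += 3.28·sin θ → (13.8018, 1.3670, 51.5000°)
turn_right(17.7°): centre at ρ to the right, rotate −17.7° → (14.2205, 1.7526, 33.8000°)
go_straight(3.61): x += 3.61·cos θ, y += 3.61·sin θ → (17.2204, 3.7609, 33.8000°)
turn_left(90.1°): centre at ρ to the left, rotate +90.1° → (17.7268, 6.3300, 123.9000°)
go_straight(3.67): x += 3.67·cos θ, y += 3.67·sin θ → (15.6798, 9.3761, 123.9000°)

(15.6798, 9.3761, 123.9000°)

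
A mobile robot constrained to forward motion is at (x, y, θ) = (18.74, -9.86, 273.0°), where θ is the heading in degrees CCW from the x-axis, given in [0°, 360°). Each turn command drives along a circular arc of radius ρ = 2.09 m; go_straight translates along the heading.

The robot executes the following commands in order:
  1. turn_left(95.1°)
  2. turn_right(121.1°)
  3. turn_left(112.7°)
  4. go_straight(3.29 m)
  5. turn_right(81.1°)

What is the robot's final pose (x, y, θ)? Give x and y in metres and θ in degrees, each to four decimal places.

set_pose: (x, y, θ) = (18.7400, -9.8600, 273.0000°), ρ = 2.09
turn_left(95.1°): centre at ρ to the left, rotate +95.1° → (21.1216, -11.8198, 368.1000° ≡ 8.1000°)
turn_right(121.1°): centre at ρ to the right, rotate −121.1° → (23.3400, -14.7055, -113.0000° ≡ 247.0000°)
turn_left(112.7°): centre at ρ to the left, rotate +112.7° → (25.2529, -17.6121, 359.7000°)
go_straight(3.29): x += 3.29·cos θ, y += 3.29·sin θ → (28.5428, -17.6294, 359.7000°)
turn_right(81.1°): centre at ρ to the right, rotate −81.1° → (30.5984, -19.4068, 278.6000°)

(30.5984, -19.4068, 278.6000°)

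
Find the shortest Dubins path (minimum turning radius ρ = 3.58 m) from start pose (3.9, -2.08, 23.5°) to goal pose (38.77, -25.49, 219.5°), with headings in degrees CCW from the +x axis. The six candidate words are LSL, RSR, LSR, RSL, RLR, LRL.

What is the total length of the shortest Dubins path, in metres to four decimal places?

Let ψ = atan2(Δy, Δx) = atan2(-23.41, 34.87) = -33.8755° be the start→goal bearing.
Normalize: d = |goal − start| / ρ = 41.999345/3.58 = 11.731661, α = (θ_start − ψ) mod 360° = 57.3755° = 1.001391 rad, β = (θ_goal − ψ) mod 360° = 253.3755° = 4.422236 rad.
Common terms: sin α = 0.842222, cos α = 0.539131, sin β = -0.958200, cos β = -0.286099, cos(α−β) = -0.961262, d² = 137.631862. Work in radians in the unit-radius frame; every candidate has L = ρ·(t + p + q).
LSL: p² = 2 + d² − 2cos(α−β) + 2d(sin α − sin β) = 183.798260; p = √p² = 13.557222; φ = atan2(cos β − cos α, d + sin α − sin β) = -0.060908 rad; t = (φ − α) mod 2π = 5.220887 rad, q = (β − φ) mod 2π = 4.483144 rad → L = 3.58·(5.220887 + 13.557222 + 4.483144) = 3.58·23.261252 = 83.275283 m
RSR: p² = 2 + d² − 2cos(α−β) + 2d(sin β − sin α) = 99.310511; p = √p² = 9.965466; φ = atan2(cos α − cos β, d − sin α + sin β) = 0.082904 rad; t = (α − φ) mod 2π = 0.918487 rad, q = (φ − β) mod 2π = 1.943853 rad → L = 3.58·(0.918487 + 9.965466 + 1.943853) = 3.58·12.827806 = 45.923545 m
LSR: p² = d² − 2 + 2cos(α−β) + 2d(sin α + sin β) = 130.988097; p = √p² = 11.445003; φ = atan2(−cos α − cos β, d + sin α + sin β) − atan2(−2, p) = 0.151222 rad; t = (φ − α) mod 2π = 5.433016 rad, q = (φ − β) mod 2π = 2.012171 rad → L = 3.58·(5.433016 + 11.445003 + 2.012171) = 3.58·18.890190 = 67.626880 m
RSL: p² = d² − 2 + 2cos(α−β) − 2d(sin α + sin β) = 136.430581; p = √p² = 11.680350; φ = atan2(cos α + cos β, d − sin α − sin β) − atan2(2, p) = -0.148229 rad; t = (α − φ) mod 2π = 1.149620 rad, q = (β − φ) mod 2π = 4.570465 rad → L = 3.58·(1.149620 + 11.680350 + 4.570465) = 3.58·17.400435 = 62.293559 m
RLR: c = (6 − d² + 2cos(α−β) + 2d(sin α − sin β))/8 = -11.413814, |c| > 1 → infeasible
LRL: c = (6 − d² + 2cos(α−β) − 2d(sin α − sin β))/8 = -21.974783, |c| > 1 → infeasible
Shortest: RSR with L = 45.923545 m ≈ 45.9235 m

45.9235 m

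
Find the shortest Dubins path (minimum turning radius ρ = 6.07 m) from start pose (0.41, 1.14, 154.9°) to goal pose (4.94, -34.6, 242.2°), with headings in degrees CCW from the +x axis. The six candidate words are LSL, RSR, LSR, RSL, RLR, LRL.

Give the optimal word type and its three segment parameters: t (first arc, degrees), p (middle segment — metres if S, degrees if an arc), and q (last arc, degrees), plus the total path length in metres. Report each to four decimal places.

LSR: t = 144.9531°, p = 24.6386 m, q = 57.6531°, L = 46.1030 m

Let ψ = atan2(Δy, Δx) = atan2(-35.74, 4.53) = -82.7764° be the start→goal bearing.
Normalize: d = |goal − start| / ρ = 36.025942/6.07 = 5.935081, α = (θ_start − ψ) mod 360° = 237.6764° = 4.148235 rad, β = (θ_goal − ψ) mod 360° = 324.9764° = 5.671907 rad.
Common terms: sin α = -0.845041, cos α = -0.534701, sin β = -0.573914, cos β = 0.818915, cos(α−β) = 0.047106, d² = 35.225187. Work in radians in the unit-radius frame; every candidate has L = ρ·(t + p + q).
LSL: p² = 2 + d² − 2cos(α−β) + 2d(sin α − sin β) = 33.912656; p = √p² = 5.823457; φ = atan2(cos β − cos α, d + sin α − sin β) = 0.234588 rad; t = (φ − α) mod 2π = 2.369538 rad, q = (β − φ) mod 2π = 5.437320 rad → L = 6.07·(2.369538 + 5.823457 + 5.437320) = 6.07·13.630315 = 82.736013 m
RSR: p² = 2 + d² − 2cos(α−β) + 2d(sin β − sin α) = 40.349292; p = √p² = 6.352109; φ = atan2(cos α − cos β, d − sin α + sin β) = -0.214744 rad; t = (α − φ) mod 2π = 4.362979 rad, q = (φ − β) mod 2π = 0.396534 rad → L = 6.07·(4.362979 + 6.352109 + 0.396534) = 6.07·11.111622 = 67.447546 m
LSR: p² = d² − 2 + 2cos(α−β) + 2d(sin α + sin β) = 16.476166; p = √p² = 4.059084; φ = atan2(−cos α − cos β, d + sin α + sin β) − atan2(−2, p) = 0.394958 rad; t = (φ − α) mod 2π = 2.529908 rad, q = (φ − β) mod 2π = 1.006236 rad → L = 6.07·(2.529908 + 4.059084 + 1.006236) = 6.07·7.595229 = 46.103038 m
RSL: p² = d² − 2 + 2cos(α−β) − 2d(sin α + sin β) = 50.162634; p = √p² = 7.082558; φ = atan2(cos α + cos β, d − sin α − sin β) − atan2(2, p) = -0.236590 rad; t = (α − φ) mod 2π = 4.384825 rad, q = (β − φ) mod 2π = 5.908497 rad → L = 6.07·(4.384825 + 7.082558 + 5.908497) = 6.07·17.375880 = 105.471592 m
RLR: c = (6 − d² + 2cos(α−β) + 2d(sin α − sin β))/8 = -4.043662, |c| > 1 → infeasible
LRL: c = (6 − d² + 2cos(α−β) − 2d(sin α − sin β))/8 = -3.239082, |c| > 1 → infeasible
Shortest: LSR with L = 46.103038 m ≈ 46.1030 m
Convert LSR to answer units (arcs ×180/π): t = 2.529908·180/π = 144.9531°, p = ρ·p = 6.07·4.059084 = 24.6386 m, q = 1.006236·180/π = 57.6531°, L = 46.1030 m.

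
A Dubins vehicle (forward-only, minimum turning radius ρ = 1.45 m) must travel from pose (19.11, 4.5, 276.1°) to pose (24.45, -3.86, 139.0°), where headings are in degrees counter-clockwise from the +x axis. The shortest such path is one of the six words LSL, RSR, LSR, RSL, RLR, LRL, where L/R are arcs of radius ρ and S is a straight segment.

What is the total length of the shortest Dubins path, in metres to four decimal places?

14.1824 m

Let ψ = atan2(Δy, Δx) = atan2(-8.36, 5.34) = -57.4314° be the start→goal bearing.
Normalize: d = |goal − start| / ρ = 9.919940/1.45 = 6.841338, α = (θ_start − ψ) mod 360° = 333.5314° = 5.821220 rad, β = (θ_goal − ψ) mod 360° = 196.4314° = 3.428374 rad.
Common terms: sin α = -0.445708, cos α = 0.895178, sin β = -0.282866, cos β = -0.959159, cos(α−β) = -0.732543, d² = 46.803900. Work in radians in the unit-radius frame; every candidate has L = ρ·(t + p + q).
LSL: p² = 2 + d² − 2cos(α−β) + 2d(sin α − sin β) = 48.040875; p = √p² = 6.931153; φ = atan2(cos β − cos α, d + sin α − sin β) = -0.270836 rad; t = (φ − α) mod 2π = 0.191129 rad, q = (β − φ) mod 2π = 3.699209 rad → L = 1.45·(0.191129 + 6.931153 + 3.699209) = 1.45·10.821491 = 15.691163 m
RSR: p² = 2 + d² − 2cos(α−β) + 2d(sin β − sin α) = 52.497096; p = √p² = 7.245488; φ = atan2(cos α − cos β, d − sin α + sin β) = 0.258810 rad; t = (α − φ) mod 2π = 5.562411 rad, q = (φ − β) mod 2π = 3.113621 rad → L = 1.45·(5.562411 + 7.245488 + 3.113621) = 1.45·15.921520 = 23.086204 m
LSR: p² = d² − 2 + 2cos(α−β) + 2d(sin α + sin β) = 33.369968; p = √p² = 5.776674; φ = atan2(−cos α − cos β, d + sin α + sin β) − atan2(−2, p) = 0.343770 rad; t = (φ − α) mod 2π = 0.805735 rad, q = (φ − β) mod 2π = 3.198581 rad → L = 1.45·(0.805735 + 5.776674 + 3.198581) = 1.45·9.780990 = 14.182436 m
RSL: p² = d² − 2 + 2cos(α−β) − 2d(sin α + sin β) = 53.307661; p = √p² = 7.301210; φ = atan2(cos α + cos β, d − sin α − sin β) − atan2(2, p) = -0.275820 rad; t = (α − φ) mod 2π = 6.097041 rad, q = (β − φ) mod 2π = 3.704194 rad → L = 1.45·(6.097041 + 7.301210 + 3.704194) = 1.45·17.102444 = 24.798544 m
RLR: c = (6 − d² + 2cos(α−β) + 2d(sin α − sin β))/8 = -5.562137, |c| > 1 → infeasible
LRL: c = (6 − d² + 2cos(α−β) − 2d(sin α − sin β))/8 = -5.005109, |c| > 1 → infeasible
Shortest: LSR with L = 14.182436 m ≈ 14.1824 m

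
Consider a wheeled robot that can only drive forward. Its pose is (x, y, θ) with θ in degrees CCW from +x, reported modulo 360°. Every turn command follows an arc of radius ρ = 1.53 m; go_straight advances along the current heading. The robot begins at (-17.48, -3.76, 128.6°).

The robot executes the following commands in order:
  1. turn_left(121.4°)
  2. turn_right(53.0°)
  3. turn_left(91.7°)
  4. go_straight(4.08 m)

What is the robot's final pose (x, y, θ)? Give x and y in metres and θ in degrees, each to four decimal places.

set_pose: (x, y, θ) = (-17.4800, -3.7600, 128.6000°), ρ = 1.53
turn_left(121.4°): centre at ρ to the left, rotate +121.4° → (-20.1135, -4.1912, 250.0000°)
turn_right(53.0°): centre at ρ to the right, rotate −53.0° → (-21.1039, -5.1311, 197.0000°)
turn_left(91.7°): centre at ρ to the left, rotate +91.7° → (-22.1058, -7.0848, 288.7000°)
go_straight(4.08): x += 4.08·cos θ, y += 4.08·sin θ → (-20.7977, -10.9494, 288.7000°)

(-20.7977, -10.9494, 288.7000°)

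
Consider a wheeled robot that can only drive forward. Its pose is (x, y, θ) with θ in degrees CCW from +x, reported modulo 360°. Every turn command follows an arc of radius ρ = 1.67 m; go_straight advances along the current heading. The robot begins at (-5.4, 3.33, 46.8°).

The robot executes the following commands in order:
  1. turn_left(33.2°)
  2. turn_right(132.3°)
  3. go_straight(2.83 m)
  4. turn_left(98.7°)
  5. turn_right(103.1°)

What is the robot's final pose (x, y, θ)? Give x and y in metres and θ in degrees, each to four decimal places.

set_pose: (x, y, θ) = (-5.4000, 3.3300, 46.8000°), ρ = 1.67
turn_left(33.2°): centre at ρ to the left, rotate +33.2° → (-4.9727, 4.1832, 80.0000°)
turn_right(132.3°): centre at ρ to the right, rotate −132.3° → (-2.0068, 4.9145, -52.3000° ≡ 307.7000°)
go_straight(2.83): x += 2.83·cos θ, y += 2.83·sin θ → (-0.2762, 2.6753, 307.7000°)
turn_left(98.7°): centre at ρ to the left, rotate +98.7° → (2.2546, 2.5449, 406.4000° ≡ 46.4000°)
turn_right(103.1°): centre at ρ to the right, rotate −103.1° → (4.8597, 2.3101, -56.7000° ≡ 303.3000°)

(4.8597, 2.3101, 303.3000°)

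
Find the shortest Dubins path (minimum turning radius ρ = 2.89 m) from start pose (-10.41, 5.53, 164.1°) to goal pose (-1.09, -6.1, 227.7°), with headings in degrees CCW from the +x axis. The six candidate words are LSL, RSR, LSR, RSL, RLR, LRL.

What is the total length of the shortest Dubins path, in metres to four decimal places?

24.6052 m

Let ψ = atan2(Δy, Δx) = atan2(-11.63, 9.32) = -51.2922° be the start→goal bearing.
Normalize: d = |goal − start| / ρ = 14.903667/2.89 = 5.156978, α = (θ_start − ψ) mod 360° = 215.3922° = 3.759302 rad, β = (θ_goal − ψ) mod 360° = 278.9922° = 4.869332 rad.
Common terms: sin α = -0.579170, cos α = -0.815207, sin β = -0.987710, cos β = 0.156299, cos(α−β) = 0.444635, d² = 26.594425. Work in radians in the unit-radius frame; every candidate has L = ρ·(t + p + q).
LSL: p² = 2 + d² − 2cos(α−β) + 2d(sin α − sin β) = 31.918820; p = √p² = 5.649674; φ = atan2(cos β − cos α, d + sin α − sin β) = 0.172817 rad; t = (φ − α) mod 2π = 2.696700 rad, q = (β − φ) mod 2π = 4.696515 rad → L = 2.89·(2.696700 + 5.649674 + 4.696515) = 2.89·13.042889 = 37.693949 m
RSR: p² = 2 + d² − 2cos(α−β) + 2d(sin β − sin α) = 23.491490; p = √p² = 4.846802; φ = atan2(cos α − cos β, d − sin α + sin β) = -0.201810 rad; t = (α − φ) mod 2π = 3.961112 rad, q = (φ − β) mod 2π = 1.212044 rad → L = 2.89·(3.961112 + 4.846802 + 1.212044) = 2.89·10.019958 = 28.957678 m
LSR: p² = d² − 2 + 2cos(α−β) + 2d(sin α + sin β) = 9.322970; p = √p² = 3.053354; φ = atan2(−cos α − cos β, d + sin α + sin β) − atan2(−2, p) = 0.761409 rad; t = (φ − α) mod 2π = 3.285292 rad, q = (φ − β) mod 2π = 2.175262 rad → L = 2.89·(3.285292 + 3.053354 + 2.175262) = 2.89·8.513908 = 24.605195 m
RSL: p² = d² − 2 + 2cos(α−β) − 2d(sin α + sin β) = 41.644422; p = √p² = 6.453249; φ = atan2(cos α + cos β, d − sin α − sin β) − atan2(2, p) = -0.398218 rad; t = (α − φ) mod 2π = 4.157520 rad, q = (β − φ) mod 2π = 5.267549 rad → L = 2.89·(4.157520 + 6.453249 + 5.267549) = 2.89·15.878318 = 45.888340 m
RLR: c = (6 − d² + 2cos(α−β) + 2d(sin α − sin β))/8 = -1.936436, |c| > 1 → infeasible
LRL: c = (6 − d² + 2cos(α−β) − 2d(sin α − sin β))/8 = -2.989852, |c| > 1 → infeasible
Shortest: LSR with L = 24.605195 m ≈ 24.6052 m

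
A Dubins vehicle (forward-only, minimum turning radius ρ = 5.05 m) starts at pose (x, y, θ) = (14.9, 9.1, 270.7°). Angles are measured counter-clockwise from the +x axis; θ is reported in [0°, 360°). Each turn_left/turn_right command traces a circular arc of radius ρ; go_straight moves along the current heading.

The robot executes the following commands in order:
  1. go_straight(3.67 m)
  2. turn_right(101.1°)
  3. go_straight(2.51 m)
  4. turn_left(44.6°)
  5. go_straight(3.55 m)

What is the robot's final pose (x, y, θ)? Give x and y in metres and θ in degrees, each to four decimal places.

set_pose: (x, y, θ) = (14.9000, 9.1000, 270.7000°), ρ = 5.05
go_straight(3.67): x += 3.67·cos θ, y += 3.67·sin θ → (14.9448, 5.4303, 270.7000°)
turn_right(101.1°): centre at ρ to the right, rotate −101.1° → (8.9836, 0.4015, 169.6000°)
go_straight(2.51): x += 2.51·cos θ, y += 2.51·sin θ → (6.5148, 0.8546, 169.6000°)
turn_left(44.6°): centre at ρ to the left, rotate +44.6° → (2.7647, 0.0644, 214.2000°)
go_straight(3.55): x += 3.55·cos θ, y += 3.55·sin θ → (-0.1715, -1.9310, 214.2000°)

(-0.1715, -1.9310, 214.2000°)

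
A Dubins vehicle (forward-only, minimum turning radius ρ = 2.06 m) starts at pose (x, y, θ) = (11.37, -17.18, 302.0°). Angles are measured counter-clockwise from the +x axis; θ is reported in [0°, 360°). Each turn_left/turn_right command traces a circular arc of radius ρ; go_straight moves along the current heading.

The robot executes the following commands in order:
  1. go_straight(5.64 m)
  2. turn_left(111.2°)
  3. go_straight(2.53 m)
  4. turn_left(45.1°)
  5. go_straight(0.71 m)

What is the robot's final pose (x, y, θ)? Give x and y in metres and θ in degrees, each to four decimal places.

set_pose: (x, y, θ) = (11.3700, -17.1800, 302.0000°), ρ = 2.06
go_straight(5.64): x += 5.64·cos θ, y += 5.64·sin θ → (14.3587, -21.9630, 302.0000°)
turn_left(111.2°): centre at ρ to the left, rotate +111.2° → (17.7552, -22.1053, 413.2000° ≡ 53.2000°)
go_straight(2.53): x += 2.53·cos θ, y += 2.53·sin θ → (19.2708, -20.0795, 53.2000°)
turn_left(45.1°): centre at ρ to the left, rotate +45.1° → (19.6597, -18.5481, 98.3000°)
go_straight(0.71): x += 0.71·cos θ, y += 0.71·sin θ → (19.5572, -17.8456, 98.3000°)

(19.5572, -17.8456, 98.3000°)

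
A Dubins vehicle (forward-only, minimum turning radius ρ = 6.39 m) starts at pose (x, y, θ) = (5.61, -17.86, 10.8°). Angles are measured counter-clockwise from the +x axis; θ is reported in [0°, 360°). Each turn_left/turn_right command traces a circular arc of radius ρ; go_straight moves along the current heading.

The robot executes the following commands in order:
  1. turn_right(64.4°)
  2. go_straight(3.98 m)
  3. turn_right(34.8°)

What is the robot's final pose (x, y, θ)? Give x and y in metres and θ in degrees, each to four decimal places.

set_pose: (x, y, θ) = (5.6100, -17.8600, 10.8000°), ρ = 6.39
turn_right(64.4°): centre at ρ to the right, rotate −64.4° → (11.9506, -20.3449, -53.6000° ≡ 306.4000°)
go_straight(3.98): x += 3.98·cos θ, y += 3.98·sin θ → (14.3124, -23.5483, 306.4000°)
turn_right(34.8°): centre at ρ to the right, rotate −34.8° → (15.5567, -27.1619, 271.6000°)

(15.5567, -27.1619, 271.6000°)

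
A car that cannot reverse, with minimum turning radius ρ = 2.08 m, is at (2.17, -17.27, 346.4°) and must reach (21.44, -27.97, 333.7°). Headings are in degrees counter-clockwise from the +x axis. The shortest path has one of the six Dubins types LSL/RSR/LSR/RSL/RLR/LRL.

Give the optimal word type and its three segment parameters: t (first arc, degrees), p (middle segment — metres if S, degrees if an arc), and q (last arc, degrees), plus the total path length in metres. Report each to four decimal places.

Let ψ = atan2(Δy, Δx) = atan2(-10.70, 19.27) = -29.0420° be the start→goal bearing.
Normalize: d = |goal − start| / ρ = 22.041391/2.08 = 10.596822, α = (θ_start − ψ) mod 360° = 15.4420° = 0.269513 rad, β = (θ_goal − ψ) mod 360° = 2.7420° = 0.047857 rad.
Common terms: sin α = 0.266262, cos α = 0.963901, sin β = 0.047838, cos β = 0.998855, cos(α−β) = 0.975535, d² = 112.292645. Work in radians in the unit-radius frame; every candidate has L = ρ·(t + p + q).
LSL: p² = 2 + d² − 2cos(α−β) + 2d(sin α − sin β) = 116.970779; p = √p² = 10.815303; φ = atan2(cos β − cos α, d + sin α − sin β) = 0.003232 rad; t = (φ − α) mod 2π = 6.016904 rad, q = (β − φ) mod 2π = 0.044625 rad → L = 2.08·(6.016904 + 10.815303 + 0.044625) = 2.08·16.876832 = 35.103810 m
RSR: p² = 2 + d² − 2cos(α−β) + 2d(sin β − sin α) = 107.712373; p = √p² = 10.378457; φ = atan2(cos α − cos β, d − sin α + sin β) = -0.003368 rad; t = (α − φ) mod 2π = 0.272881 rad, q = (φ − β) mod 2π = 6.231961 rad → L = 2.08·(0.272881 + 10.378457 + 6.231961) = 2.08·16.883299 = 35.117263 m
LSR: p² = d² − 2 + 2cos(α−β) + 2d(sin α + sin β) = 118.900654; p = √p² = 10.904158; φ = atan2(−cos α − cos β, d + sin α + sin β) − atan2(−2, p) = 0.003415 rad; t = (φ − α) mod 2π = 6.017086 rad, q = (φ − β) mod 2π = 6.238743 rad → L = 2.08·(6.017086 + 10.904158 + 6.238743) = 2.08·23.159987 = 48.172774 m
RSL: p² = d² − 2 + 2cos(α−β) − 2d(sin α + sin β) = 105.586775; p = √p² = 10.275543; φ = atan2(cos α + cos β, d − sin α − sin β) − atan2(2, p) = -0.003623 rad; t = (α − φ) mod 2π = 0.273137 rad, q = (β − φ) mod 2π = 0.051480 rad → L = 2.08·(0.273137 + 10.275543 + 0.051480) = 2.08·10.600159 = 22.048331 m
RLR: c = (6 − d² + 2cos(α−β) + 2d(sin α − sin β))/8 = -12.464047, |c| > 1 → infeasible
LRL: c = (6 − d² + 2cos(α−β) − 2d(sin α − sin β))/8 = -13.621347, |c| > 1 → infeasible
Shortest: RSL with L = 22.048331 m ≈ 22.0483 m
Convert RSL to answer units (arcs ×180/π): t = 0.273137·180/π = 15.6496°, p = ρ·p = 2.08·10.275543 = 21.3731 m, q = 0.051480·180/π = 2.9496°, L = 22.0483 m.

RSL: t = 15.6496°, p = 21.3731 m, q = 2.9496°, L = 22.0483 m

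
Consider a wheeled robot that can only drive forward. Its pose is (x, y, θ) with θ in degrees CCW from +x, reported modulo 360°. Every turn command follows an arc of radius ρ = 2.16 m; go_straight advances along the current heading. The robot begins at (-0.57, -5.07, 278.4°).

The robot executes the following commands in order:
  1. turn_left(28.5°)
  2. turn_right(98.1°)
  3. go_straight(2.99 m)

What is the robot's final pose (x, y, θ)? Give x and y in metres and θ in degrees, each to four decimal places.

set_pose: (x, y, θ) = (-0.5700, -5.0700, 278.4000°), ρ = 2.16
turn_left(28.5°): centre at ρ to the left, rotate +28.5° → (-0.1605, -6.0514, 306.9000°)
turn_right(98.1°): centre at ρ to the right, rotate −98.1° → (-0.8472, -9.2411, 208.8000°)
go_straight(2.99): x += 2.99·cos θ, y += 2.99·sin θ → (-3.4674, -10.6815, 208.8000°)

(-3.4674, -10.6815, 208.8000°)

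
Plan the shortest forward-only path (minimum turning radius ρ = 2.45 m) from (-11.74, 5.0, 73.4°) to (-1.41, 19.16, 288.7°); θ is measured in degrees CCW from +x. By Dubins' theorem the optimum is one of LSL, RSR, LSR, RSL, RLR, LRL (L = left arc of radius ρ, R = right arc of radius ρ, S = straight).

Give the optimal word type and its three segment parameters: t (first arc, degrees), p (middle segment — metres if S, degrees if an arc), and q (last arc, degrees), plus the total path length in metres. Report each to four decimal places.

Let ψ = atan2(Δy, Δx) = atan2(14.16, 10.33) = 53.8885° be the start→goal bearing.
Normalize: d = |goal − start| / ρ = 17.527535/2.45 = 7.154096, α = (θ_start − ψ) mod 360° = 19.5115° = 0.340540 rad, β = (θ_goal − ψ) mod 360° = 234.8115° = 4.098234 rad.
Common terms: sin α = 0.333996, cos α = 0.942575, sin β = -0.817260, cos β = -0.576268, cos(α−β) = -0.816138, d² = 51.181091. Work in radians in the unit-radius frame; every candidate has L = ρ·(t + p + q).
LSL: p² = 2 + d² − 2cos(α−β) + 2d(sin α − sin β) = 71.285764; p = √p² = 8.443090; φ = atan2(cos β − cos α, d + sin α − sin β) = -0.180876 rad; t = (φ − α) mod 2π = 5.761769 rad, q = (β − φ) mod 2π = 4.279110 rad → L = 2.45·(5.761769 + 8.443090 + 4.279110) = 2.45·18.483969 = 45.285724 m
RSR: p² = 2 + d² − 2cos(α−β) + 2d(sin β − sin α) = 38.340969; p = √p² = 6.192008; φ = atan2(cos α − cos β, d − sin α + sin β) = 0.247820 rad; t = (α − φ) mod 2π = 0.092720 rad, q = (φ − β) mod 2π = 2.432771 rad → L = 2.45·(0.092720 + 6.192008 + 2.432771) = 2.45·8.717500 = 21.357875 m
LSR: p² = d² − 2 + 2cos(α−β) + 2d(sin α + sin β) = 40.634173; p = √p² = 6.374494; φ = atan2(−cos α − cos β, d + sin α + sin β) − atan2(−2, p) = 0.249167 rad; t = (φ − α) mod 2π = 6.191813 rad, q = (φ − β) mod 2π = 2.434119 rad → L = 2.45·(6.191813 + 6.374494 + 2.434119) = 2.45·15.000425 = 36.751042 m
RSL: p² = d² − 2 + 2cos(α−β) − 2d(sin α + sin β) = 54.463459; p = √p² = 7.379936; φ = atan2(cos α + cos β, d − sin α − sin β) − atan2(2, p) = -0.216723 rad; t = (α − φ) mod 2π = 0.557262 rad, q = (β − φ) mod 2π = 4.314956 rad → L = 2.45·(0.557262 + 7.379936 + 4.314956) = 2.45·12.252155 = 30.017780 m
RLR: c = (6 − d² + 2cos(α−β) + 2d(sin α − sin β))/8 = -3.792621, |c| > 1 → infeasible
LRL: c = (6 − d² + 2cos(α−β) − 2d(sin α − sin β))/8 = -7.910720, |c| > 1 → infeasible
Shortest: RSR with L = 21.357875 m ≈ 21.3579 m
Convert RSR to answer units (arcs ×180/π): t = 0.092720·180/π = 5.3125°, p = ρ·p = 2.45·6.192008 = 15.1704 m, q = 2.432771·180/π = 139.3875°, L = 21.3579 m.

RSR: t = 5.3125°, p = 15.1704 m, q = 139.3875°, L = 21.3579 m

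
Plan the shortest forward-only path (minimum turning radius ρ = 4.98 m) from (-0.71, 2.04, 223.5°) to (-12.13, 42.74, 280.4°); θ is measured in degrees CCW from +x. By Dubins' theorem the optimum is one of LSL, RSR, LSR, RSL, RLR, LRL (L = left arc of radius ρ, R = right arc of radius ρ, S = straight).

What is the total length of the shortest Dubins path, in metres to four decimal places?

Let ψ = atan2(Δy, Δx) = atan2(40.70, -11.42) = 105.6736° be the start→goal bearing.
Normalize: d = |goal − start| / ρ = 42.271816/4.98 = 8.488316, α = (θ_start − ψ) mod 360° = 117.8264° = 2.056459 rad, β = (θ_goal − ψ) mod 360° = 174.7264° = 3.049551 rad.
Common terms: sin α = 0.884366, cos α = -0.466795, sin β = 0.091911, cos β = -0.995767, cos(α−β) = 0.546102, d² = 72.051515. Work in radians in the unit-radius frame; every candidate has L = ρ·(t + p + q).
LSL: p² = 2 + d² − 2cos(α−β) + 2d(sin α − sin β) = 86.412520; p = √p² = 9.295833; φ = atan2(cos β − cos α, d + sin α − sin β) = -0.056935 rad; t = (φ − α) mod 2π = 4.169791 rad, q = (β − φ) mod 2π = 3.106486 rad → L = 4.98·(4.169791 + 9.295833 + 3.106486) = 4.98·16.572111 = 82.529113 m
RSR: p² = 2 + d² − 2cos(α−β) + 2d(sin β − sin α) = 59.506103; p = √p² = 7.714020; φ = atan2(cos α − cos β, d − sin α + sin β) = 0.068627 rad; t = (α − φ) mod 2π = 1.987832 rad, q = (φ − β) mod 2π = 3.302261 rad → L = 4.98·(1.987832 + 7.714020 + 3.302261) = 4.98·13.004113 = 64.760482 m
LSR: p² = d² − 2 + 2cos(α−β) + 2d(sin α + sin β) = 87.717616; p = √p² = 9.365768; φ = atan2(−cos α − cos β, d + sin α + sin β) − atan2(−2, p) = 0.363701 rad; t = (φ − α) mod 2π = 4.590427 rad, q = (φ − β) mod 2π = 3.597335 rad → L = 4.98·(4.590427 + 9.365768 + 3.597335) = 4.98·17.553530 = 87.416579 m
RSL: p² = d² − 2 + 2cos(α−β) − 2d(sin α + sin β) = 54.569822; p = √p² = 7.387139; φ = atan2(cos α + cos β, d − sin α − sin β) − atan2(2, p) = -0.456692 rad; t = (α − φ) mod 2π = 2.513151 rad, q = (β − φ) mod 2π = 3.506244 rad → L = 4.98·(2.513151 + 7.387139 + 3.506244) = 4.98·13.406534 = 66.764540 m
RLR: c = (6 − d² + 2cos(α−β) + 2d(sin α − sin β))/8 = -6.438263, |c| > 1 → infeasible
LRL: c = (6 − d² + 2cos(α−β) − 2d(sin α − sin β))/8 = -9.801565, |c| > 1 → infeasible
Shortest: RSR with L = 64.760482 m ≈ 64.7605 m

64.7605 m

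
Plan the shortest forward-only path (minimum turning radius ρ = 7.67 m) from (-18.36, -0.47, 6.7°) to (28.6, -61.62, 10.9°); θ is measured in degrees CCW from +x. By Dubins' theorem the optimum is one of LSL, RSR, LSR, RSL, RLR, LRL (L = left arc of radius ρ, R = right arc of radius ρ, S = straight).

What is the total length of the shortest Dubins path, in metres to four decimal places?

80.5660 m

Let ψ = atan2(Δy, Δx) = atan2(-61.15, 46.96) = -52.4776° be the start→goal bearing.
Normalize: d = |goal − start| / ρ = 77.100999/7.67 = 10.052282, α = (θ_start − ψ) mod 360° = 59.1776° = 1.032844 rad, β = (θ_goal − ψ) mod 360° = 63.3776° = 1.106148 rad.
Common terms: sin α = 0.858760, cos α = 0.512378, sin β = 0.893979, cos β = 0.448108, cos(α−β) = 0.997314, d² = 101.048364. Work in radians in the unit-radius frame; every candidate has L = ρ·(t + p + q).
LSL: p² = 2 + d² − 2cos(α−β) + 2d(sin α − sin β) = 100.345664; p = √p² = 10.017268; φ = atan2(cos β − cos α, d + sin α − sin β) = -0.006416 rad; t = (φ − α) mod 2π = 5.243925 rad, q = (β − φ) mod 2π = 1.112564 rad → L = 7.67·(5.243925 + 10.017268 + 1.112564) = 7.67·16.373757 = 125.586719 m
RSR: p² = 2 + d² − 2cos(α−β) + 2d(sin β − sin α) = 101.761807; p = √p² = 10.087706; φ = atan2(cos α − cos β, d − sin α + sin β) = 0.006371 rad; t = (α − φ) mod 2π = 1.026473 rad, q = (φ − β) mod 2π = 5.183408 rad → L = 7.67·(1.026473 + 10.087706 + 5.183408) = 7.67·16.297587 = 125.002494 m
LSR: p² = d² − 2 + 2cos(α−β) + 2d(sin α + sin β) = 136.281048; p = √p² = 11.673947; φ = atan2(−cos α − cos β, d + sin α + sin β) − atan2(−2, p) = 0.088491 rad; t = (φ − α) mod 2π = 5.338832 rad, q = (φ − β) mod 2π = 5.265528 rad → L = 7.67·(5.338832 + 11.673947 + 5.265528) = 7.67·22.278307 = 170.874613 m
RSL: p² = d² − 2 + 2cos(α−β) − 2d(sin α + sin β) = 65.804938; p = √p² = 8.112024; φ = atan2(cos α + cos β, d − sin α − sin β) − atan2(2, p) = -0.126512 rad; t = (α − φ) mod 2π = 1.159356 rad, q = (β − φ) mod 2π = 1.232660 rad → L = 7.67·(1.159356 + 8.112024 + 1.232660) = 7.67·10.504040 = 80.565987 m
RLR: c = (6 − d² + 2cos(α−β) + 2d(sin α − sin β))/8 = -11.720226, |c| > 1 → infeasible
LRL: c = (6 − d² + 2cos(α−β) − 2d(sin α − sin β))/8 = -11.543208, |c| > 1 → infeasible
Shortest: RSL with L = 80.565987 m ≈ 80.5660 m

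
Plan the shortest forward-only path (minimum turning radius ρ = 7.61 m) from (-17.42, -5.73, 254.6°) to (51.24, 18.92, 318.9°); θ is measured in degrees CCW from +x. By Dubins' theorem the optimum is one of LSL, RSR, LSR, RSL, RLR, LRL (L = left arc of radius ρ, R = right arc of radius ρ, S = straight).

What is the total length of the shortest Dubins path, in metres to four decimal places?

86.8992 m

Let ψ = atan2(Δy, Δx) = atan2(24.65, 68.66) = 19.7489° be the start→goal bearing.
Normalize: d = |goal − start| / ρ = 72.950792/7.61 = 9.586175, α = (θ_start − ψ) mod 360° = 234.8511° = 4.098925 rad, β = (θ_goal − ψ) mod 360° = 299.1511° = 5.221171 rad.
Common terms: sin α = -0.817658, cos α = -0.575704, sin β = -0.873338, cos β = 0.487114, cos(α−β) = 0.433659, d² = 91.894753. Work in radians in the unit-radius frame; every candidate has L = ρ·(t + p + q).
LSL: p² = 2 + d² − 2cos(α−β) + 2d(sin α − sin β) = 94.094948; p = √p² = 9.700255; φ = atan2(cos β − cos α, d + sin α − sin β) = 0.109786 rad; t = (φ − α) mod 2π = 2.294047 rad, q = (β − φ) mod 2π = 5.111385 rad → L = 7.61·(2.294047 + 9.700255 + 5.111385) = 7.61·17.105687 = 130.174279 m
RSR: p² = 2 + d² − 2cos(α−β) + 2d(sin β − sin α) = 91.959921; p = √p² = 9.589574; φ = atan2(cos α − cos β, d − sin α + sin β) = -0.111059 rad; t = (α − φ) mod 2π = 4.209983 rad, q = (φ − β) mod 2π = 0.950955 rad → L = 7.61·(4.209983 + 9.589574 + 0.950955) = 7.61·14.750512 = 112.251397 m
LSR: p² = d² − 2 + 2cos(α−β) + 2d(sin α + sin β) = 58.341689; p = √p² = 7.638173; φ = atan2(−cos α − cos β, d + sin α + sin β) − atan2(−2, p) = 0.267314 rad; t = (φ − α) mod 2π = 2.451574 rad, q = (φ − β) mod 2π = 1.329328 rad → L = 7.61·(2.451574 + 7.638173 + 1.329328) = 7.61·11.419075 = 86.899161 m
RSL: p² = d² − 2 + 2cos(α−β) − 2d(sin α + sin β) = 123.182453; p = √p² = 11.098759; φ = atan2(cos α + cos β, d − sin α − sin β) − atan2(2, p) = -0.186142 rad; t = (α − φ) mod 2π = 4.285067 rad, q = (β − φ) mod 2π = 5.407314 rad → L = 7.61·(4.285067 + 11.098759 + 5.407314) = 7.61·20.791140 = 158.220574 m
RLR: c = (6 − d² + 2cos(α−β) + 2d(sin α − sin β))/8 = -10.494990, |c| > 1 → infeasible
LRL: c = (6 − d² + 2cos(α−β) − 2d(sin α − sin β))/8 = -10.761869, |c| > 1 → infeasible
Shortest: LSR with L = 86.899161 m ≈ 86.8992 m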